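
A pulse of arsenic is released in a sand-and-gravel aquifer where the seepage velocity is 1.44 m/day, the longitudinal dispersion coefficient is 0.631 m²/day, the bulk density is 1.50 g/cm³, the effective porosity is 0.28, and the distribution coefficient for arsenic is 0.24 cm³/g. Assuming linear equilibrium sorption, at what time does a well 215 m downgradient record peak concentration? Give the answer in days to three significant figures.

Retardation factor R = 1 + ρ_b·K_d/n = 1 + 1.50 × 0.24/0.28 = 2.286.
Sorption retards both mechanisms: v_R = v/R = 0.6299 m/day, D_R = D/R = 0.2760 m²/day.
Peak time from v_R²t² + 2D_R t − x² = 0: t = (√(D_R² + v_R²x²) − D_R)/v_R².
√(D_R² + v_R²x²) = √(0.2760² + 0.6299² × 215²) = 135.4; v_R² = 0.3968.
t = (135.4 − 0.2760)/0.3968 = 341 days.

341 days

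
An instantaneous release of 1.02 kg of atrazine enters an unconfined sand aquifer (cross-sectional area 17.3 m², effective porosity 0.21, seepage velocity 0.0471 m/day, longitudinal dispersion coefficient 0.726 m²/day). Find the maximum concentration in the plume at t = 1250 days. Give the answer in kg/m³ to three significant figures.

The peak of an instantaneous 1D plume sits at x = vt; there the Gaussian factor is 1 and C_max = M/(n_e·A·√(4πDt)), where n_e·A is the pore area the mass is dissolved in.
√(4πDt) = √(4π × 0.726 × 1250) = 106.8 m, so C_max = 1.02/(0.21 × 17.3 × 106.8) = 0.00263 kg/m³.

0.00263 kg/m³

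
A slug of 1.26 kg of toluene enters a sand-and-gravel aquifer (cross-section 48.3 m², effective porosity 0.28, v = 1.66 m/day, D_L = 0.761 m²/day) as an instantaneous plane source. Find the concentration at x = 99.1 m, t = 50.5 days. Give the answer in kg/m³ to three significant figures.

0.000930 kg/m³

For an instantaneous plane source, C(x,t) = M/(n_e·A·√(4πDt)) · exp(−(x−vt)²/(4Dt)), with n_e·A the pore (flow) area.
Plume center vt = 1.66 × 50.5 = 83.83 m, so the well at 99.1 m is 15.27 m downgradient of the peak.
√(4πDt) = 21.98 m, giving peak height M/(n_e·A·√(4πDt)) = 1.26/(0.28 × 48.3 × 21.98) = 0.004239 kg/m³.
(x−vt)²/(4Dt) = (15.27)²/(4 × 0.761 × 50.5) = 1.517; exp(−1.517) = 0.2194.
C = 0.004239 × 0.2194 = 0.000930 kg/m³.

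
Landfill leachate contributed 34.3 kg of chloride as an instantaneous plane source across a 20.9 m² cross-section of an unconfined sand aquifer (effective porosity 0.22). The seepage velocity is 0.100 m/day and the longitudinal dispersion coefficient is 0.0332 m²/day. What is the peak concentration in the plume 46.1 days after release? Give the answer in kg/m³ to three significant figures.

1.70 kg/m³

The peak of an instantaneous 1D plume sits at x = vt; there the Gaussian factor is 1 and C_max = M/(n_e·A·√(4πDt)), where n_e·A is the pore area the mass is dissolved in.
√(4πDt) = √(4π × 0.0332 × 46.1) = 4.386 m, so C_max = 34.3/(0.22 × 20.9 × 4.386) = 1.70 kg/m³.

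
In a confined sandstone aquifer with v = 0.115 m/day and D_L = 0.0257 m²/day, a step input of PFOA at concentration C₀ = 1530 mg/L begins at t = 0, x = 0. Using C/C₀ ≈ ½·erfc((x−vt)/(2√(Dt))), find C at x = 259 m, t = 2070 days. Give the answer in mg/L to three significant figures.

32.3 mg/L

For a continuous step input, C/C₀ ≈ ½·erfc((x−vt)/(2√(Dt))).
vt = 0.115 × 2070 = 238.05 m and 2√(Dt) = 2√(0.0257 × 2070) = 14.59 m.
Argument (x−vt)/(2√(Dt)) = (259 − 238.05)/14.59 = 1.436; ½·erfc(1.436) = 0.02114.
C = 1530 × 0.02114 = 32.3 mg/L.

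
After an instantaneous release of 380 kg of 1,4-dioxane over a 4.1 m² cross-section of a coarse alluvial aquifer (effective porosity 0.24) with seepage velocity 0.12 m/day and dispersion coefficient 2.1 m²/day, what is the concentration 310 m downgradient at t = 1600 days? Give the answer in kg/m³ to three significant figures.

For an instantaneous plane source, C(x,t) = M/(n_e·A·√(4πDt)) · exp(−(x−vt)²/(4Dt)), with n_e·A the pore (flow) area.
Plume center vt = 0.12 × 1600 = 192 m, so the well at 310 m is 118 m downgradient of the peak.
√(4πDt) = 205.5 m, giving peak height M/(n_e·A·√(4πDt)) = 380/(0.24 × 4.1 × 205.5) = 1.879 kg/m³.
(x−vt)²/(4Dt) = (118)²/(4 × 2.1 × 1600) = 1.036; exp(−1.036) = 0.3549.
C = 1.879 × 0.3549 = 0.667 kg/m³.

0.667 kg/m³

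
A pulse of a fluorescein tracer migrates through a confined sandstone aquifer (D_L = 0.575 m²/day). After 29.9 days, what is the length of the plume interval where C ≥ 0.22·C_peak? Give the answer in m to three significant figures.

20.4 m

The plume is Gaussian with σ = √(2Dt) = √(2 × 0.575 × 29.9) = 5.864 m.
C/C_peak = exp(−Δx²/(2σ²)) = 0.22 ⇒ Δx = σ·√(−2 ln 0.22) = 5.864 × 1.740 = 10.20 m.
Width = 2Δx = 20.4 m.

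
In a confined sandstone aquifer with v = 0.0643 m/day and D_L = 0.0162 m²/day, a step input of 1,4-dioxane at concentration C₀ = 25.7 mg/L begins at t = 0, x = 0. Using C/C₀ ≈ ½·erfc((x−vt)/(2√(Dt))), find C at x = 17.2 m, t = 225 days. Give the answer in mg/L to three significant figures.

4.00 mg/L

For a continuous step input, C/C₀ ≈ ½·erfc((x−vt)/(2√(Dt))).
vt = 0.0643 × 225 = 14.4675 m and 2√(Dt) = 2√(0.0162 × 225) = 3.818 m.
Argument (x−vt)/(2√(Dt)) = (17.2 − 14.4675)/3.818 = 0.7157; ½·erfc(0.7157) = 0.1557.
C = 25.7 × 0.1557 = 4.00 mg/L.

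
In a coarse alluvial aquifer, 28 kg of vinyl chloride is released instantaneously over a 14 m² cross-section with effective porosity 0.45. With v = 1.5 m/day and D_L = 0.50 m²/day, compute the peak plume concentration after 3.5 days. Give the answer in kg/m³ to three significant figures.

0.948 kg/m³

The peak of an instantaneous 1D plume sits at x = vt; there the Gaussian factor is 1 and C_max = M/(n_e·A·√(4πDt)), where n_e·A is the pore area the mass is dissolved in.
√(4πDt) = √(4π × 0.50 × 3.5) = 4.689 m, so C_max = 28/(0.45 × 14 × 4.689) = 0.948 kg/m³.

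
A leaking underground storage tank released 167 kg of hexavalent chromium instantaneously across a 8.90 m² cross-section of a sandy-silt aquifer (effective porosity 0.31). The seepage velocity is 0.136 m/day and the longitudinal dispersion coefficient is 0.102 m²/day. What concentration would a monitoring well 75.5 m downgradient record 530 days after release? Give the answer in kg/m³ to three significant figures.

For an instantaneous plane source, C(x,t) = M/(n_e·A·√(4πDt)) · exp(−(x−vt)²/(4Dt)), with n_e·A the pore (flow) area.
Plume center vt = 0.136 × 530 = 72.08 m, so the well at 75.5 m is 3.42 m downgradient of the peak.
√(4πDt) = 26.06 m, giving peak height M/(n_e·A·√(4πDt)) = 167/(0.31 × 8.90 × 26.06) = 2.323 kg/m³.
(x−vt)²/(4Dt) = (3.42)²/(4 × 0.102 × 530) = 0.05409; exp(−0.05409) = 0.9473.
C = 2.323 × 0.9473 = 2.20 kg/m³.

2.20 kg/m³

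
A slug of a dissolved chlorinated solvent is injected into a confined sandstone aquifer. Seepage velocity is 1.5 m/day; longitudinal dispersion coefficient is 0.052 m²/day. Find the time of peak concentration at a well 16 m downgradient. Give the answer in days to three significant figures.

For the 1D instantaneous-source solution, setting ∂C/∂t = 0 at fixed x gives v²t² + 2Dt − x² = 0, so t = (√(D² + v²x²) − D)/v².
√(D² + v²x²) = √(0.052² + 1.5² × 16²) = 24.00; v² = 2.25.
t = (24.00 − 0.052)/2.25 = 10.6 days (vs. the pure-advection estimate x/v = 10.7 d).

10.6 days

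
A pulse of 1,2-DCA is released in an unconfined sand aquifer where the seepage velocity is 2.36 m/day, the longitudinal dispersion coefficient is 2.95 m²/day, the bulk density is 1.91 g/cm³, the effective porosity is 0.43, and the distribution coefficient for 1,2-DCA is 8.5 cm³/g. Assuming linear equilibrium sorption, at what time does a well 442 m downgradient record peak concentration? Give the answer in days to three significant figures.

Retardation factor R = 1 + ρ_b·K_d/n = 1 + 1.91 × 8.5/0.43 = 38.76.
Sorption retards both mechanisms: v_R = v/R = 0.06089 m/day, D_R = D/R = 0.07611 m²/day.
Peak time from v_R²t² + 2D_R t − x² = 0: t = (√(D_R² + v_R²x²) − D_R)/v_R².
√(D_R² + v_R²x²) = √(0.07611² + 0.06089² × 442²) = 26.91; v_R² = 0.003708.
t = (26.91 − 0.07611)/0.003708 = 7240 days.

7240 days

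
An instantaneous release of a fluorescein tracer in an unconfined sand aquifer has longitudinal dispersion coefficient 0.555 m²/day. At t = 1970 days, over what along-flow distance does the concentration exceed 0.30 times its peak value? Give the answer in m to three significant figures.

The plume is Gaussian with σ = √(2Dt) = √(2 × 0.555 × 1970) = 46.76 m.
C/C_peak = exp(−Δx²/(2σ²)) = 0.30 ⇒ Δx = σ·√(−2 ln 0.30) = 46.76 × 1.552 = 72.57 m.
Width = 2Δx = 145 m.

145 m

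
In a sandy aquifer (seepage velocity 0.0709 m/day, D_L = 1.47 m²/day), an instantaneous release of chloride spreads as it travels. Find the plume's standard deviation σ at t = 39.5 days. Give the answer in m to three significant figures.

Dispersive spreading gives a Gaussian with σ² = 2Dt; advection only shifts the center.
σ = √(2 × 1.47 × 39.5) = 10.8 m.

10.8 m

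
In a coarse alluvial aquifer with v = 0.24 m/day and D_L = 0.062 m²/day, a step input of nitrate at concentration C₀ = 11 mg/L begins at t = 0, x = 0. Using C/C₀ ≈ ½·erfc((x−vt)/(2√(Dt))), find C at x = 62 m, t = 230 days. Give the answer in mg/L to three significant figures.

1.12 mg/L

For a continuous step input, C/C₀ ≈ ½·erfc((x−vt)/(2√(Dt))).
vt = 0.24 × 230 = 55.2 m and 2√(Dt) = 2√(0.062 × 230) = 7.552 m.
Argument (x−vt)/(2√(Dt)) = (62 − 55.2)/7.552 = 0.9004; ½·erfc(0.9004) = 0.1014.
C = 11 × 0.1014 = 1.12 mg/L.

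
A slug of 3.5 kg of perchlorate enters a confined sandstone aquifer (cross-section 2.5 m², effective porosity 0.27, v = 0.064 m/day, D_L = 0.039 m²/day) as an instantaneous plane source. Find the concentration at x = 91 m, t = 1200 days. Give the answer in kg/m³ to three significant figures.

0.0728 kg/m³

For an instantaneous plane source, C(x,t) = M/(n_e·A·√(4πDt)) · exp(−(x−vt)²/(4Dt)), with n_e·A the pore (flow) area.
Plume center vt = 0.064 × 1200 = 76.8 m, so the well at 91 m is 14.2 m downgradient of the peak.
√(4πDt) = 24.25 m, giving peak height M/(n_e·A·√(4πDt)) = 3.5/(0.27 × 2.5 × 24.25) = 0.2138 kg/m³.
(x−vt)²/(4Dt) = (14.2)²/(4 × 0.039 × 1200) = 1.077; exp(−1.077) = 0.3406.
C = 0.2138 × 0.3406 = 0.0728 kg/m³.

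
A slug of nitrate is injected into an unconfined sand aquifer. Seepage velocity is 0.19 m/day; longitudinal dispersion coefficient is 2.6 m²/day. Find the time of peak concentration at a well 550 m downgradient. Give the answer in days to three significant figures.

2820 days

For the 1D instantaneous-source solution, setting ∂C/∂t = 0 at fixed x gives v²t² + 2Dt − x² = 0, so t = (√(D² + v²x²) − D)/v².
√(D² + v²x²) = √(2.6² + 0.19² × 550²) = 104.5; v² = 0.0361.
t = (104.5 − 2.6)/0.0361 = 2820 days (vs. the pure-advection estimate x/v = 2890 d).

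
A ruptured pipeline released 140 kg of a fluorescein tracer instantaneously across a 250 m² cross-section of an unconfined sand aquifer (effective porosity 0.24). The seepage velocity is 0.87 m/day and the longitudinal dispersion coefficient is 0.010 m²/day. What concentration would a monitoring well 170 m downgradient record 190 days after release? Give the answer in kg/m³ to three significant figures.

0.0261 kg/m³

For an instantaneous plane source, C(x,t) = M/(n_e·A·√(4πDt)) · exp(−(x−vt)²/(4Dt)), with n_e·A the pore (flow) area.
Plume center vt = 0.87 × 190 = 165.3 m, so the well at 170 m is 4.7 m downgradient of the peak.
√(4πDt) = 4.886 m, giving peak height M/(n_e·A·√(4πDt)) = 140/(0.24 × 250 × 4.886) = 0.4776 kg/m³.
(x−vt)²/(4Dt) = (4.7)²/(4 × 0.010 × 190) = 2.907; exp(−2.907) = 0.05464.
C = 0.4776 × 0.05464 = 0.0261 kg/m³.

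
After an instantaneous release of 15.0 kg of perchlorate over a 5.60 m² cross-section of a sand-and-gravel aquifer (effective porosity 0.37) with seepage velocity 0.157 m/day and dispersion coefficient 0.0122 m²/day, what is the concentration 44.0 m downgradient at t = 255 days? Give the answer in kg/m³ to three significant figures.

0.327 kg/m³

For an instantaneous plane source, C(x,t) = M/(n_e·A·√(4πDt)) · exp(−(x−vt)²/(4Dt)), with n_e·A the pore (flow) area.
Plume center vt = 0.157 × 255 = 40.035 m, so the well at 44.0 m is 3.965 m downgradient of the peak.
√(4πDt) = 6.253 m, giving peak height M/(n_e·A·√(4πDt)) = 15.0/(0.37 × 5.60 × 6.253) = 1.158 kg/m³.
(x−vt)²/(4Dt) = (3.965)²/(4 × 0.0122 × 255) = 1.263; exp(−1.263) = 0.2828.
C = 1.158 × 0.2828 = 0.327 kg/m³.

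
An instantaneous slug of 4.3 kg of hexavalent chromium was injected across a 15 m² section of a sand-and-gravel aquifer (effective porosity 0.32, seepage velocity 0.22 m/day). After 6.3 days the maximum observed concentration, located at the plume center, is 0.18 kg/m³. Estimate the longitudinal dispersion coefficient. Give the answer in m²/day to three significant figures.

At the plume center C_max = M/(n_e·A·√(4πDt)), so D = M²/(4πt·(n_e·A·C_max)²).
n_e·A·C_max = 0.32 × 15 × 0.18 = 0.8640 kg/m.
D = 4.3²/(4π × 6.3 × 0.8640²) = 0.313 m²/day.

0.313 m²/day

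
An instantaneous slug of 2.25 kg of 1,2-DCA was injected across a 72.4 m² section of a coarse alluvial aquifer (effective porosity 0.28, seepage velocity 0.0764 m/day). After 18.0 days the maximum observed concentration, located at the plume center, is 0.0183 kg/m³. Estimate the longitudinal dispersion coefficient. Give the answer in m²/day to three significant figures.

0.163 m²/day

At the plume center C_max = M/(n_e·A·√(4πDt)), so D = M²/(4πt·(n_e·A·C_max)²).
n_e·A·C_max = 0.28 × 72.4 × 0.0183 = 0.3710 kg/m.
D = 2.25²/(4π × 18.0 × 0.3710²) = 0.163 m²/day.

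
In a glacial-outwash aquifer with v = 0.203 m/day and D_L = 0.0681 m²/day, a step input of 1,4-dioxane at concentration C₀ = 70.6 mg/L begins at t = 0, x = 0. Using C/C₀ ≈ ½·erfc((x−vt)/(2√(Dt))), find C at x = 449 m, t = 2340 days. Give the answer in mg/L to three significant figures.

For a continuous step input, C/C₀ ≈ ½·erfc((x−vt)/(2√(Dt))).
vt = 0.203 × 2340 = 475.02 m and 2√(Dt) = 2√(0.0681 × 2340) = 25.25 m.
Argument (x−vt)/(2√(Dt)) = (449 − 475.02)/25.25 = -1.030; ½·erfc(-1.030) = 0.9274.
C = 70.6 × 0.9274 = 65.5 mg/L.

65.5 mg/L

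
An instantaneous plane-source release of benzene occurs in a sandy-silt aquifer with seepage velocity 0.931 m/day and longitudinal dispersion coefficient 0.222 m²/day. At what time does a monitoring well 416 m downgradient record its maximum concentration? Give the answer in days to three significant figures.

447 days

For the 1D instantaneous-source solution, setting ∂C/∂t = 0 at fixed x gives v²t² + 2Dt − x² = 0, so t = (√(D² + v²x²) − D)/v².
√(D² + v²x²) = √(0.222² + 0.931² × 416²) = 387.3; v² = 0.866761.
t = (387.3 − 0.222)/0.866761 = 447 days (vs. the pure-advection estimate x/v = 447 d).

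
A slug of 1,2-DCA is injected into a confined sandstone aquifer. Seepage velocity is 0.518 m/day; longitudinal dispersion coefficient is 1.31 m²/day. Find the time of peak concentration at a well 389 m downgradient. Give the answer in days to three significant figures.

For the 1D instantaneous-source solution, setting ∂C/∂t = 0 at fixed x gives v²t² + 2Dt − x² = 0, so t = (√(D² + v²x²) − D)/v².
√(D² + v²x²) = √(1.31² + 0.518² × 389²) = 201.5; v² = 0.268324.
t = (201.5 − 1.31)/0.268324 = 746 days (vs. the pure-advection estimate x/v = 751 d).

746 days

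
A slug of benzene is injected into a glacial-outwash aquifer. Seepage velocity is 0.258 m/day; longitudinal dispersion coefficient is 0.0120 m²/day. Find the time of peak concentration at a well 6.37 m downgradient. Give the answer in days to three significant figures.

For the 1D instantaneous-source solution, setting ∂C/∂t = 0 at fixed x gives v²t² + 2Dt − x² = 0, so t = (√(D² + v²x²) − D)/v².
√(D² + v²x²) = √(0.0120² + 0.258² × 6.37²) = 1.644; v² = 0.066564.
t = (1.644 − 0.0120)/0.066564 = 24.5 days (vs. the pure-advection estimate x/v = 24.7 d).

24.5 days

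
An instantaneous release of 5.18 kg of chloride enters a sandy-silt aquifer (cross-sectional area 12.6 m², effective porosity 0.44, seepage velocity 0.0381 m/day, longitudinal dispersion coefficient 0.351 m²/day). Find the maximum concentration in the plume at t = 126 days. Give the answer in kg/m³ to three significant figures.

The peak of an instantaneous 1D plume sits at x = vt; there the Gaussian factor is 1 and C_max = M/(n_e·A·√(4πDt)), where n_e·A is the pore area the mass is dissolved in.
√(4πDt) = √(4π × 0.351 × 126) = 23.57 m, so C_max = 5.18/(0.44 × 12.6 × 23.57) = 0.0396 kg/m³.

0.0396 kg/m³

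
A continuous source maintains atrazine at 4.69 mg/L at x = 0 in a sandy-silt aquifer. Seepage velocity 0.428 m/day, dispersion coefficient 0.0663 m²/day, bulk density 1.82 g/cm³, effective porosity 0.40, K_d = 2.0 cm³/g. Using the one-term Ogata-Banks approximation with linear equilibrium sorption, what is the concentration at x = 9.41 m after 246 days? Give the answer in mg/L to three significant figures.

Retardation factor R = 1 + ρ_b·K_d/n = 1 + 1.82 × 2.0/0.40 = 10.10.
Sorption retards both mechanisms: v_R = v/R = 0.04238 m/day, D_R = D/R = 0.006564 m²/day.
v_R·t = 0.04238 × 246 = 10.42548 m; 2√(D_R t) = 2.541 m; argument = (9.41 − 10.42548)/2.541 = -0.3996.
C = C₀ × ½·erfc(-0.3996) = 4.69 × 0.7140 = 3.35 mg/L.

3.35 mg/L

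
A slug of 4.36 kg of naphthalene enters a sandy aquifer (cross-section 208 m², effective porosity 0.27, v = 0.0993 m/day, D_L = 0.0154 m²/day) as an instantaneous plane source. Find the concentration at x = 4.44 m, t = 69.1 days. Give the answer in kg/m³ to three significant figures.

0.00535 kg/m³

For an instantaneous plane source, C(x,t) = M/(n_e·A·√(4πDt)) · exp(−(x−vt)²/(4Dt)), with n_e·A the pore (flow) area.
Plume center vt = 0.0993 × 69.1 = 6.86163 m, so the well at 4.44 m is 2.42163 m upgradient of the peak.
√(4πDt) = 3.657 m, giving peak height M/(n_e·A·√(4πDt)) = 4.36/(0.27 × 208 × 3.657) = 0.02123 kg/m³.
(x−vt)²/(4Dt) = (-2.42163)²/(4 × 0.0154 × 69.1) = 1.378; exp(−1.378) = 0.2521.
C = 0.02123 × 0.2521 = 0.00535 kg/m³.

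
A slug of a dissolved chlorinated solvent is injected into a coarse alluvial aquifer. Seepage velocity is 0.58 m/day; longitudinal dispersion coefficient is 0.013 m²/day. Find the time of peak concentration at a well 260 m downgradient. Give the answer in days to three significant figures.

For the 1D instantaneous-source solution, setting ∂C/∂t = 0 at fixed x gives v²t² + 2Dt − x² = 0, so t = (√(D² + v²x²) − D)/v².
√(D² + v²x²) = √(0.013² + 0.58² × 260²) = 150.8; v² = 0.3364.
t = (150.8 − 0.013)/0.3364 = 448 days (vs. the pure-advection estimate x/v = 448 d).

448 days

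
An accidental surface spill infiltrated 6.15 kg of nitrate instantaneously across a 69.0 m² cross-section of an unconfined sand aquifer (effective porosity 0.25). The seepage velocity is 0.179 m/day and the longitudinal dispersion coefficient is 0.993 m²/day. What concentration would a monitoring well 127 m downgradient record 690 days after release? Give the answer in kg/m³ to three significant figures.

For an instantaneous plane source, C(x,t) = M/(n_e·A·√(4πDt)) · exp(−(x−vt)²/(4Dt)), with n_e·A the pore (flow) area.
Plume center vt = 0.179 × 690 = 123.51 m, so the well at 127 m is 3.49 m downgradient of the peak.
√(4πDt) = 92.79 m, giving peak height M/(n_e·A·√(4πDt)) = 6.15/(0.25 × 69.0 × 92.79) = 0.003842 kg/m³.
(x−vt)²/(4Dt) = (3.49)²/(4 × 0.993 × 690) = 0.004444; exp(−0.004444) = 0.9956.
C = 0.003842 × 0.9956 = 0.00383 kg/m³.

0.00383 kg/m³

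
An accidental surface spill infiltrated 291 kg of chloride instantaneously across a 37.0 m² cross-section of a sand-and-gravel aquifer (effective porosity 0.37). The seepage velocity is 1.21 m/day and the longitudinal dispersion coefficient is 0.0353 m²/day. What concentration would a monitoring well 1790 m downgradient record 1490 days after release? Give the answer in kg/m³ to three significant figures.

For an instantaneous plane source, C(x,t) = M/(n_e·A·√(4πDt)) · exp(−(x−vt)²/(4Dt)), with n_e·A the pore (flow) area.
Plume center vt = 1.21 × 1490 = 1802.9 m, so the well at 1790 m is 12.9 m upgradient of the peak.
√(4πDt) = 25.71 m, giving peak height M/(n_e·A·√(4πDt)) = 291/(0.37 × 37.0 × 25.71) = 0.8268 kg/m³.
(x−vt)²/(4Dt) = (-12.9)²/(4 × 0.0353 × 1490) = 0.7910; exp(−0.7910) = 0.4534.
C = 0.8268 × 0.4534 = 0.375 kg/m³.

0.375 kg/m³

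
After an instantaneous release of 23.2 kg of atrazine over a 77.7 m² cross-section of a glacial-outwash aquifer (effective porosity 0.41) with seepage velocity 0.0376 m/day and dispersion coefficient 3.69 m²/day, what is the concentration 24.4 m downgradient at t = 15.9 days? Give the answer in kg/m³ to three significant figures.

For an instantaneous plane source, C(x,t) = M/(n_e·A·√(4πDt)) · exp(−(x−vt)²/(4Dt)), with n_e·A the pore (flow) area.
Plume center vt = 0.0376 × 15.9 = 0.59784 m, so the well at 24.4 m is 23.80216 m downgradient of the peak.
√(4πDt) = 27.15 m, giving peak height M/(n_e·A·√(4πDt)) = 23.2/(0.41 × 77.7 × 27.15) = 0.02682 kg/m³.
(x−vt)²/(4Dt) = (23.80216)²/(4 × 3.69 × 15.9) = 2.414; exp(−2.414) = 0.08946.
C = 0.02682 × 0.08946 = 0.00240 kg/m³.

0.00240 kg/m³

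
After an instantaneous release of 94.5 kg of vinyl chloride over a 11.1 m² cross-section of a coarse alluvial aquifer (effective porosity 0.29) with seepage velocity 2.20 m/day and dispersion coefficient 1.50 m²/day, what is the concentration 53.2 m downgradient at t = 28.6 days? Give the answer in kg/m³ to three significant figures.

For an instantaneous plane source, C(x,t) = M/(n_e·A·√(4πDt)) · exp(−(x−vt)²/(4Dt)), with n_e·A the pore (flow) area.
Plume center vt = 2.20 × 28.6 = 62.92 m, so the well at 53.2 m is 9.72 m upgradient of the peak.
√(4πDt) = 23.22 m, giving peak height M/(n_e·A·√(4πDt)) = 94.5/(0.29 × 11.1 × 23.22) = 1.264 kg/m³.
(x−vt)²/(4Dt) = (-9.72)²/(4 × 1.50 × 28.6) = 0.5506; exp(−0.5506) = 0.5766.
C = 1.264 × 0.5766 = 0.729 kg/m³.

0.729 kg/m³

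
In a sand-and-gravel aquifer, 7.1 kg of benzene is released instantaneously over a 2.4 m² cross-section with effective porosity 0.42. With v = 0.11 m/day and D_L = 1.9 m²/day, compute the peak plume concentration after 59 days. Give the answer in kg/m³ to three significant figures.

The peak of an instantaneous 1D plume sits at x = vt; there the Gaussian factor is 1 and C_max = M/(n_e·A·√(4πDt)), where n_e·A is the pore area the mass is dissolved in.
√(4πDt) = √(4π × 1.9 × 59) = 37.53 m, so C_max = 7.1/(0.42 × 2.4 × 37.53) = 0.188 kg/m³.

0.188 kg/m³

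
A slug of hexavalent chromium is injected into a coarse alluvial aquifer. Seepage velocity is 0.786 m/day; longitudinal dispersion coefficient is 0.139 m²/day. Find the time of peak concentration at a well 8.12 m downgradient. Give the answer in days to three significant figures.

For the 1D instantaneous-source solution, setting ∂C/∂t = 0 at fixed x gives v²t² + 2Dt − x² = 0, so t = (√(D² + v²x²) − D)/v².
√(D² + v²x²) = √(0.139² + 0.786² × 8.12²) = 6.384; v² = 0.617796.
t = (6.384 − 0.139)/0.617796 = 10.1 days (vs. the pure-advection estimate x/v = 10.3 d).

10.1 days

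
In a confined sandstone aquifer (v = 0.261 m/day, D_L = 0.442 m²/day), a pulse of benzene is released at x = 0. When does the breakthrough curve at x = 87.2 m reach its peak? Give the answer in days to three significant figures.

328 days

For the 1D instantaneous-source solution, setting ∂C/∂t = 0 at fixed x gives v²t² + 2Dt − x² = 0, so t = (√(D² + v²x²) − D)/v².
√(D² + v²x²) = √(0.442² + 0.261² × 87.2²) = 22.76; v² = 0.068121.
t = (22.76 − 0.442)/0.068121 = 328 days (vs. the pure-advection estimate x/v = 334 d).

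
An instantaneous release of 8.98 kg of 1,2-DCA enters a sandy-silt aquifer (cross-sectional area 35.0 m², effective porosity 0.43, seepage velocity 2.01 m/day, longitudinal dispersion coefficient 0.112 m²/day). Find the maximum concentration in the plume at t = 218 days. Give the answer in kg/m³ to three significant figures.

0.0341 kg/m³

The peak of an instantaneous 1D plume sits at x = vt; there the Gaussian factor is 1 and C_max = M/(n_e·A·√(4πDt)), where n_e·A is the pore area the mass is dissolved in.
√(4πDt) = √(4π × 0.112 × 218) = 17.52 m, so C_max = 8.98/(0.43 × 35.0 × 17.52) = 0.0341 kg/m³.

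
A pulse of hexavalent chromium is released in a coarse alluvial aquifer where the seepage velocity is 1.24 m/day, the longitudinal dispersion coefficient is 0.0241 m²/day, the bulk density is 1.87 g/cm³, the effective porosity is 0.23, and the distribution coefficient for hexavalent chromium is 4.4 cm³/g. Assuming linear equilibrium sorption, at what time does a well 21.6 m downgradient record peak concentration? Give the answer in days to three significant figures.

Retardation factor R = 1 + ρ_b·K_d/n = 1 + 1.87 × 4.4/0.23 = 36.77.
Sorption retards both mechanisms: v_R = v/R = 0.03372 m/day, D_R = D/R = 0.0006554 m²/day.
Peak time from v_R²t² + 2D_R t − x² = 0: t = (√(D_R² + v_R²x²) − D_R)/v_R².
√(D_R² + v_R²x²) = √(0.0006554² + 0.03372² × 21.6²) = 0.7284; v_R² = 0.001137.
t = (0.7284 − 0.0006554)/0.001137 = 640 days.

640 days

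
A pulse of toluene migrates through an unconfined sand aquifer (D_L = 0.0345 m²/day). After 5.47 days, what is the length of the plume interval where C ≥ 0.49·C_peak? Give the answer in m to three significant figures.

The plume is Gaussian with σ = √(2Dt) = √(2 × 0.0345 × 5.47) = 0.6144 m.
C/C_peak = exp(−Δx²/(2σ²)) = 0.49 ⇒ Δx = σ·√(−2 ln 0.49) = 0.6144 × 1.194 = 0.7336 m.
Width = 2Δx = 1.47 m.

1.47 m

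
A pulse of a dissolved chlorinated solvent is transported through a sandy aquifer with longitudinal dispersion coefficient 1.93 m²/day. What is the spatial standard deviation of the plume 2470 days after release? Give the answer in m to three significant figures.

97.6 m

Dispersive spreading gives a Gaussian with σ² = 2Dt; advection only shifts the center.
σ = √(2 × 1.93 × 2470) = 97.6 m.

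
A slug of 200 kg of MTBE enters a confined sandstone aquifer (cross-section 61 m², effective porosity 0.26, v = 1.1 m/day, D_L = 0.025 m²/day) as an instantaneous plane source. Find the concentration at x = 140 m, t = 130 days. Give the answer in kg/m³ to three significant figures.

0.987 kg/m³

For an instantaneous plane source, C(x,t) = M/(n_e·A·√(4πDt)) · exp(−(x−vt)²/(4Dt)), with n_e·A the pore (flow) area.
Plume center vt = 1.1 × 130 = 143 m, so the well at 140 m is 3 m upgradient of the peak.
√(4πDt) = 6.391 m, giving peak height M/(n_e·A·√(4πDt)) = 200/(0.26 × 61 × 6.391) = 1.973 kg/m³.
(x−vt)²/(4Dt) = (-3)²/(4 × 0.025 × 130) = 0.6923; exp(−0.6923) = 0.5004.
C = 1.973 × 0.5004 = 0.987 kg/m³.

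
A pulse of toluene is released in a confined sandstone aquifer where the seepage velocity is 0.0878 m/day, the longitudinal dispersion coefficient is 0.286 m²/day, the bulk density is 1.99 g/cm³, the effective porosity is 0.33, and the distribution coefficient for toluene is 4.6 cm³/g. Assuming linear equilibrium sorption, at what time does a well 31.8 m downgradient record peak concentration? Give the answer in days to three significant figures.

9400 days

Retardation factor R = 1 + ρ_b·K_d/n = 1 + 1.99 × 4.6/0.33 = 28.74.
Sorption retards both mechanisms: v_R = v/R = 0.003055 m/day, D_R = D/R = 0.009951 m²/day.
Peak time from v_R²t² + 2D_R t − x² = 0: t = (√(D_R² + v_R²x²) − D_R)/v_R².
√(D_R² + v_R²x²) = √(0.009951² + 0.003055² × 31.8²) = 0.09766; v_R² = 9.333e-06.
t = (0.09766 − 0.009951)/9.333e-06 = 9400 days.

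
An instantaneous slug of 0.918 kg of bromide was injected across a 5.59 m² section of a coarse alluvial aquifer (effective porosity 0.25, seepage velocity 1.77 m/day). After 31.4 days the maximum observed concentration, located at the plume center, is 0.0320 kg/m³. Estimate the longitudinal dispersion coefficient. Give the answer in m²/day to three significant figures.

1.07 m²/day

At the plume center C_max = M/(n_e·A·√(4πDt)), so D = M²/(4πt·(n_e·A·C_max)²).
n_e·A·C_max = 0.25 × 5.59 × 0.0320 = 0.04472 kg/m.
D = 0.918²/(4π × 31.4 × 0.04472²) = 1.07 m²/day.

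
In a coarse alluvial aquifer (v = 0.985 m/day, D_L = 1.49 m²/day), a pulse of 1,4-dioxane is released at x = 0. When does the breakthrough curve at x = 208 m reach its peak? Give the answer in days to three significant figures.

For the 1D instantaneous-source solution, setting ∂C/∂t = 0 at fixed x gives v²t² + 2Dt − x² = 0, so t = (√(D² + v²x²) − D)/v².
√(D² + v²x²) = √(1.49² + 0.985² × 208²) = 204.9; v² = 0.970225.
t = (204.9 − 1.49)/0.970225 = 210 days (vs. the pure-advection estimate x/v = 211 d).

210 days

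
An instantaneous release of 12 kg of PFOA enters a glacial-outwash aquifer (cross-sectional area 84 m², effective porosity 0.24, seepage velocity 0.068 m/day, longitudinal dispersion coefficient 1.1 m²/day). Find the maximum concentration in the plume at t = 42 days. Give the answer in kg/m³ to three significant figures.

The peak of an instantaneous 1D plume sits at x = vt; there the Gaussian factor is 1 and C_max = M/(n_e·A·√(4πDt)), where n_e·A is the pore area the mass is dissolved in.
√(4πDt) = √(4π × 1.1 × 42) = 24.09 m, so C_max = 12/(0.24 × 84 × 24.09) = 0.0247 kg/m³.

0.0247 kg/m³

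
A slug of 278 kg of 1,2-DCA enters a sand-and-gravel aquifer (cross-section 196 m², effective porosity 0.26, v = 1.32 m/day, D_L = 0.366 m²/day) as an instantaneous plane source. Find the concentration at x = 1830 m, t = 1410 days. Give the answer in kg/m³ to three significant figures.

0.0423 kg/m³

For an instantaneous plane source, C(x,t) = M/(n_e·A·√(4πDt)) · exp(−(x−vt)²/(4Dt)), with n_e·A the pore (flow) area.
Plume center vt = 1.32 × 1410 = 1861.2 m, so the well at 1830 m is 31.2 m upgradient of the peak.
√(4πDt) = 80.53 m, giving peak height M/(n_e·A·√(4πDt)) = 278/(0.26 × 196 × 80.53) = 0.06774 kg/m³.
(x−vt)²/(4Dt) = (-31.2)²/(4 × 0.366 × 1410) = 0.4716; exp(−0.4716) = 0.6240.
C = 0.06774 × 0.6240 = 0.0423 kg/m³.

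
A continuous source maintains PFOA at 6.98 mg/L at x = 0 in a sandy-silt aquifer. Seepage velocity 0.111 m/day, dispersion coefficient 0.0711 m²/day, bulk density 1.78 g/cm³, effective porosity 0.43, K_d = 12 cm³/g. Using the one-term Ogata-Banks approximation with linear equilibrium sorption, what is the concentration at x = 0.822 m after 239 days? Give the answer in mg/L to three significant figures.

Retardation factor R = 1 + ρ_b·K_d/n = 1 + 1.78 × 12/0.43 = 50.67.
Sorption retards both mechanisms: v_R = v/R = 0.002191 m/day, D_R = D/R = 0.001403 m²/day.
v_R·t = 0.002191 × 239 = 0.523649 m; 2√(D_R t) = 1.158 m; argument = (0.822 − 0.523649)/1.158 = 0.2576.
C = C₀ × ½·erfc(0.2576) = 6.98 × 0.3578 = 2.50 mg/L.

2.50 mg/L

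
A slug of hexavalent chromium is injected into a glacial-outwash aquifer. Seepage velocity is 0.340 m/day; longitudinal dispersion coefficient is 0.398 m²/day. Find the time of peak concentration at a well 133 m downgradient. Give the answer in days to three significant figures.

388 days

For the 1D instantaneous-source solution, setting ∂C/∂t = 0 at fixed x gives v²t² + 2Dt − x² = 0, so t = (√(D² + v²x²) − D)/v².
√(D² + v²x²) = √(0.398² + 0.340² × 133²) = 45.22; v² = 0.1156.
t = (45.22 − 0.398)/0.1156 = 388 days (vs. the pure-advection estimate x/v = 391 d).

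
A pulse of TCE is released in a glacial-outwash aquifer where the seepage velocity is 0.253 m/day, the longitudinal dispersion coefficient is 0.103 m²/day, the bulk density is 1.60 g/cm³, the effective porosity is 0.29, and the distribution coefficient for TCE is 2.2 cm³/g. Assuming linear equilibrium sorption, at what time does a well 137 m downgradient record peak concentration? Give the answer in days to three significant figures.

7090 days

Retardation factor R = 1 + ρ_b·K_d/n = 1 + 1.60 × 2.2/0.29 = 13.14.
Sorption retards both mechanisms: v_R = v/R = 0.01925 m/day, D_R = D/R = 0.007839 m²/day.
Peak time from v_R²t² + 2D_R t − x² = 0: t = (√(D_R² + v_R²x²) − D_R)/v_R².
√(D_R² + v_R²x²) = √(0.007839² + 0.01925² × 137²) = 2.637; v_R² = 0.0003706.
t = (2.637 − 0.007839)/0.0003706 = 7090 days.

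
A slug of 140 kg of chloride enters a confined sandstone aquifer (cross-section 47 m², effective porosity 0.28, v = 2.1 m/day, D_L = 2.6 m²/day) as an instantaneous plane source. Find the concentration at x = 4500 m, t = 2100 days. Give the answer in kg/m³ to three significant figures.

0.0280 kg/m³

For an instantaneous plane source, C(x,t) = M/(n_e·A·√(4πDt)) · exp(−(x−vt)²/(4Dt)), with n_e·A the pore (flow) area.
Plume center vt = 2.1 × 2100 = 4410 m, so the well at 4500 m is 90 m downgradient of the peak.
√(4πDt) = 261.9 m, giving peak height M/(n_e·A·√(4πDt)) = 140/(0.28 × 47 × 261.9) = 0.04062 kg/m³.
(x−vt)²/(4Dt) = (90)²/(4 × 2.6 × 2100) = 0.3709; exp(−0.3709) = 0.6901.
C = 0.04062 × 0.6901 = 0.0280 kg/m³.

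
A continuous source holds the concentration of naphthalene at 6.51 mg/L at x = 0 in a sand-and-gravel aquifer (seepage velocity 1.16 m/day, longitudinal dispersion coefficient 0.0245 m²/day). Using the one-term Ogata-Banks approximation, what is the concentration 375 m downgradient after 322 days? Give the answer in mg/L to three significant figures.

2.31 mg/L

For a continuous step input, C/C₀ ≈ ½·erfc((x−vt)/(2√(Dt))).
vt = 1.16 × 322 = 373.52 m and 2√(Dt) = 2√(0.0245 × 322) = 5.617 m.
Argument (x−vt)/(2√(Dt)) = (375 − 373.52)/5.617 = 0.2635; ½·erfc(0.2635) = 0.3547.
C = 6.51 × 0.3547 = 2.31 mg/L.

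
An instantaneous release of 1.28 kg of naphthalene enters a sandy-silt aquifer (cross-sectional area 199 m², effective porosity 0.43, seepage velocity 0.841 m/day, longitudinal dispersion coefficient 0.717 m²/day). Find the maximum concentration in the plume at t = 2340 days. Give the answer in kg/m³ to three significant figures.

0.000103 kg/m³

The peak of an instantaneous 1D plume sits at x = vt; there the Gaussian factor is 1 and C_max = M/(n_e·A·√(4πDt)), where n_e·A is the pore area the mass is dissolved in.
√(4πDt) = √(4π × 0.717 × 2340) = 145.2 m, so C_max = 1.28/(0.43 × 199 × 145.2) = 0.000103 kg/m³.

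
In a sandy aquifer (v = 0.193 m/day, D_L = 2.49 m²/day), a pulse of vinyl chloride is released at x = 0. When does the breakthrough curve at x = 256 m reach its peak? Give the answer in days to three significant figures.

For the 1D instantaneous-source solution, setting ∂C/∂t = 0 at fixed x gives v²t² + 2Dt − x² = 0, so t = (√(D² + v²x²) − D)/v².
√(D² + v²x²) = √(2.49² + 0.193² × 256²) = 49.47; v² = 0.037249.
t = (49.47 − 2.49)/0.037249 = 1260 days (vs. the pure-advection estimate x/v = 1330 d).

1260 days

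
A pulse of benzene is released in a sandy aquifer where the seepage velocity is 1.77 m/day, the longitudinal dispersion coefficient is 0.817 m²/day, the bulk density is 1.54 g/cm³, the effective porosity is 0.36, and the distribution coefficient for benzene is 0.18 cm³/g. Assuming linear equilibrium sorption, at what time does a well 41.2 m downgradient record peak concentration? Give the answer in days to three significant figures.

Retardation factor R = 1 + ρ_b·K_d/n = 1 + 1.54 × 0.18/0.36 = 1.770.
Sorption retards both mechanisms: v_R = v/R = 1.000 m/day, D_R = D/R = 0.4616 m²/day.
Peak time from v_R²t² + 2D_R t − x² = 0: t = (√(D_R² + v_R²x²) − D_R)/v_R².
√(D_R² + v_R²x²) = √(0.4616² + 1.000² × 41.2²) = 41.20; v_R² = 1.000.
t = (41.20 − 0.4616)/1.000 = 40.7 days.

40.7 days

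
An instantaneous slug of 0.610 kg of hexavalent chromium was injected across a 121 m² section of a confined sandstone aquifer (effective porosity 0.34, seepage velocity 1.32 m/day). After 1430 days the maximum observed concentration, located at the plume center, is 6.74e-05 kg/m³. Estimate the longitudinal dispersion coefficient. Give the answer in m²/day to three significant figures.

At the plume center C_max = M/(n_e·A·√(4πDt)), so D = M²/(4πt·(n_e·A·C_max)²).
n_e·A·C_max = 0.34 × 121 × 6.74e-05 = 0.002773 kg/m.
D = 0.610²/(4π × 1430 × 0.002773²) = 2.69 m²/day.

2.69 m²/day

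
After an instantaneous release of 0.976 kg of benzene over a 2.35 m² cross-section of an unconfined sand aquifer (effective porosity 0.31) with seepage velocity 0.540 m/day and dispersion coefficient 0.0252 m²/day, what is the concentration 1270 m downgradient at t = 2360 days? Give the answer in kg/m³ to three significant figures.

For an instantaneous plane source, C(x,t) = M/(n_e·A·√(4πDt)) · exp(−(x−vt)²/(4Dt)), with n_e·A the pore (flow) area.
Plume center vt = 0.540 × 2360 = 1274.4 m, so the well at 1270 m is 4.4 m upgradient of the peak.
√(4πDt) = 27.34 m, giving peak height M/(n_e·A·√(4πDt)) = 0.976/(0.31 × 2.35 × 27.34) = 0.04900 kg/m³.
(x−vt)²/(4Dt) = (-4.4)²/(4 × 0.0252 × 2360) = 0.08138; exp(−0.08138) = 0.9218.
C = 0.04900 × 0.9218 = 0.0452 kg/m³.

0.0452 kg/m³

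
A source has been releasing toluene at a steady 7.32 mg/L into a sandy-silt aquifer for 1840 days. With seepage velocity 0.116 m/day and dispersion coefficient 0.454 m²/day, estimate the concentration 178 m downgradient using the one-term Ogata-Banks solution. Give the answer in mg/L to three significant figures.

For a continuous step input, C/C₀ ≈ ½·erfc((x−vt)/(2√(Dt))).
vt = 0.116 × 1840 = 213.44 m and 2√(Dt) = 2√(0.454 × 1840) = 57.81 m.
Argument (x−vt)/(2√(Dt)) = (178 − 213.44)/57.81 = -0.6130; ½·erfc(-0.6130) = 0.8070.
C = 7.32 × 0.8070 = 5.91 mg/L.

5.91 mg/L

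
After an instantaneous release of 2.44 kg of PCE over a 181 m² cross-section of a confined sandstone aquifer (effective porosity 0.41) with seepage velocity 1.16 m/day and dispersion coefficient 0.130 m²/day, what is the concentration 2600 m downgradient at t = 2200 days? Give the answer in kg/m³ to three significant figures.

7.32e-05 kg/m³

For an instantaneous plane source, C(x,t) = M/(n_e·A·√(4πDt)) · exp(−(x−vt)²/(4Dt)), with n_e·A the pore (flow) area.
Plume center vt = 1.16 × 2200 = 2552 m, so the well at 2600 m is 48 m downgradient of the peak.
√(4πDt) = 59.95 m, giving peak height M/(n_e·A·√(4πDt)) = 2.44/(0.41 × 181 × 59.95) = 0.0005485 kg/m³.
(x−vt)²/(4Dt) = (48)²/(4 × 0.130 × 2200) = 2.014; exp(−2.014) = 0.1335.
C = 0.0005485 × 0.1335 = 7.32e-05 kg/m³.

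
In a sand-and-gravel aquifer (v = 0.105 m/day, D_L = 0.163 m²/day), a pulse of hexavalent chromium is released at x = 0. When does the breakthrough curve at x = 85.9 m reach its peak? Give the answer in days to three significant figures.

803 days

For the 1D instantaneous-source solution, setting ∂C/∂t = 0 at fixed x gives v²t² + 2Dt − x² = 0, so t = (√(D² + v²x²) − D)/v².
√(D² + v²x²) = √(0.163² + 0.105² × 85.9²) = 9.021; v² = 0.011025.
t = (9.021 − 0.163)/0.011025 = 803 days (vs. the pure-advection estimate x/v = 818 d).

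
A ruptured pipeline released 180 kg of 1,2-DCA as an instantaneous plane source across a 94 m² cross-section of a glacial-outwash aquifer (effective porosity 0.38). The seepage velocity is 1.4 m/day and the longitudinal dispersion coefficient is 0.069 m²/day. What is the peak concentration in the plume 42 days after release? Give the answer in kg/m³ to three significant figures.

0.835 kg/m³

The peak of an instantaneous 1D plume sits at x = vt; there the Gaussian factor is 1 and C_max = M/(n_e·A·√(4πDt)), where n_e·A is the pore area the mass is dissolved in.
√(4πDt) = √(4π × 0.069 × 42) = 6.035 m, so C_max = 180/(0.38 × 94 × 6.035) = 0.835 kg/m³.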